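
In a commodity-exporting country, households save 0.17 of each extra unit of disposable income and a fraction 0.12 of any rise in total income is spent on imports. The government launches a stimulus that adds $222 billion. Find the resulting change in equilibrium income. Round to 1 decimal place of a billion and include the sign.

+$765.5 billion

MPC = 1 − MPS = 1 − 0.17 = 0.83.
Expenditure multiplier = 1/(1 − c + m) = 1/(1 − 0.83 + 0.12) = 1/0.29 ≈ 3.448.
ΔY = k × ΔG = (+$222 billion) / 0.29 ≈ +$765.5 billion.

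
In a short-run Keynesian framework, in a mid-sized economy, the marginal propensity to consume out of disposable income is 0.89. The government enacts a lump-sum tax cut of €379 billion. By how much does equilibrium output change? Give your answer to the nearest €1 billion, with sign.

+€3,066 billion

A lump-sum tax change of −€379 billion shifts disposable income by +€379 billion; first-round consumption changes by −c × ΔT = −0.89 × (−€379 billion) = +€337.31 billion.
Expenditure multiplier = 1/(1 − MPC) = 1/(1 − 0.89) = 1/0.11 ≈ 9.091.
The tax multiplier is −c × k ≈ −8.091, so ΔY = k × (−c·ΔT) = (+€337.31 billion) / 0.11 ≈ +€3,066 billion.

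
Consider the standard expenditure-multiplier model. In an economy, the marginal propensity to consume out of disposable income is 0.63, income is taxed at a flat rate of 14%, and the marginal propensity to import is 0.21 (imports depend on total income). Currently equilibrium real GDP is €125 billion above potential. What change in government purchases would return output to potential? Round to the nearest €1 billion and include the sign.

Spending multiplier = 1/(1 − c(1−t) + m) = 1/(1 − 0.63×0.86 + 0.21) = 1/0.6682 ≈ 1.497.
Need ΔY = −€125 billion, so ΔG = ΔY/k = (−€125 billion) × 0.6682 ≈ −€84 billion.
The government should cut government purchases by €84 billion.

−€84 billion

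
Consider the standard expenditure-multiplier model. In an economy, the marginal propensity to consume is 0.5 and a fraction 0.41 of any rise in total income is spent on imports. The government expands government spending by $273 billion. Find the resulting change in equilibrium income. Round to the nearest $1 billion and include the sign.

+$300 billion

Spending multiplier = 1/(1 − c + m) = 1/(1 − 0.5 + 0.41) = 1/0.91 ≈ 1.099.
ΔY = k × ΔG = (+$273 billion) / 0.91 = +$300 billion.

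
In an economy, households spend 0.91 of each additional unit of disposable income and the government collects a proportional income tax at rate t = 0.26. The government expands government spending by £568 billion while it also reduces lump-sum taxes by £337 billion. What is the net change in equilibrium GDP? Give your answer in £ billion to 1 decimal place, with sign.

Expenditure multiplier = 1/(1 − c(1−t)) = 1/(1 − 0.91×0.74) = 1/0.3266 ≈ 3.062.
ΔG contributes k·ΔG = (+£568 billion) / 0.3266 ≈ +£1,739.1 billion.
ΔT of −£337 billion changes first-round spending by −c·ΔT = +£306.67 billion, contributing k·(−c·ΔT) = (+£306.67 billion) / 0.3266 ≈ +£939 billion.
Net ΔY = k(ΔG − c·ΔT) = (+£874.67 billion) / 0.3266 ≈ +£2,678.1 billion.

+£2,678.1 billion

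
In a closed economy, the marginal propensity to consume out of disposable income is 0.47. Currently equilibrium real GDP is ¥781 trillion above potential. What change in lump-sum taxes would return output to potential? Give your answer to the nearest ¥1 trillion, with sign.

+¥881 trillion

Spending multiplier = 1/(1 − MPC) = 1/(1 − 0.47) = 1/0.53 ≈ 1.887.
Tax multiplier = −c·k = −0.47/0.53 ≈ −0.887. Need ΔY = −¥781 trillion, so ΔT = ΔY/(−c·k) = −(−¥781 trillion) × 0.53 / 0.47 ≈ +¥881 trillion.
The government should raise lump-sum taxes by ¥881 trillion.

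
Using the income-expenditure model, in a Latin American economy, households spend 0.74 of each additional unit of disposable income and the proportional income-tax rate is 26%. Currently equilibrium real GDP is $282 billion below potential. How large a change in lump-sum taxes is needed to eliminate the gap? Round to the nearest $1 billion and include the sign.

Spending multiplier = 1/(1 − c(1−t)) = 1/(1 − 0.74×0.74) = 1/0.4524 ≈ 2.21.
Tax multiplier = −c·k = −0.74/0.4524 ≈ −1.636. Need ΔY = +$282 billion, so ΔT = ΔY/(−c·k) = −(+$282 billion) × 0.4524 / 0.74 ≈ −$172 billion.
The government should cut lump-sum taxes by $172 billion.

−$172 billion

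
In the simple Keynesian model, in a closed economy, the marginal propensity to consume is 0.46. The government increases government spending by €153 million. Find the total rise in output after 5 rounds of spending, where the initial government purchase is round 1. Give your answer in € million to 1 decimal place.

€277.5 million

Round 1 adds ΔG = €153 million; each later round is MPC = 0.46 times the previous.
After 5 rounds: 153 + 70.38 + 32.3748 + 14.892408 + 6.85050768 = ΔG·(1 − c^5)/(1 − c) = 153 × (1 − 0.0205962976)/0.54 ≈ €277.5 million.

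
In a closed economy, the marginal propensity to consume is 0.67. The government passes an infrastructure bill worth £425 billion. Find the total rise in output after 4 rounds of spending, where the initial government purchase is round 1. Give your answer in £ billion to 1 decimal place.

£1,028.4 billion

Round 1 adds ΔG = £425 billion; each later round is MPC = 0.67 times the previous.
After 4 rounds: 425 + 284.75 + 190.7825 + 127.824275 = ΔG·(1 − c^4)/(1 − c) = 425 × (1 − 0.20151121)/0.33 ≈ £1,028.4 billion.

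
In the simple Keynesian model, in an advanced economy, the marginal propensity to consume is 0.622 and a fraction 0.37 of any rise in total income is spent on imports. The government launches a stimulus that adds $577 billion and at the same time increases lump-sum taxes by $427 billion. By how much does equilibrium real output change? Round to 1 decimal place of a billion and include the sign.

Expenditure multiplier = 1/(1 − c + m) = 1/(1 − 0.622 + 0.37) = 1/0.748 ≈ 1.337.
ΔG contributes k·ΔG = (+$577 billion) / 0.748 ≈ +$771.4 billion.
ΔT of +$427 billion changes first-round spending by −c·ΔT = −$265.594 billion, contributing k·(−c·ΔT) = (−$265.594 billion) / 0.748 ≈ −$355.1 billion.
Net ΔY = k(ΔG − c·ΔT) = (+$311.406 billion) / 0.748 ≈ +$416.3 billion.

+$416.3 billion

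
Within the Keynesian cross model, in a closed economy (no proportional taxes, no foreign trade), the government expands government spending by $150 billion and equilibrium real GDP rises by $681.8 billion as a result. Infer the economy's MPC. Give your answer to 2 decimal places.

Implied spending multiplier k = ΔY/ΔG = 681.8/150 ≈ 4.5453.
Since k = 1/(1 − MPC), MPC = 1 − 1/k = 1 − ΔG/ΔY = 1 − 150/681.8 ≈ 0.78.

0.78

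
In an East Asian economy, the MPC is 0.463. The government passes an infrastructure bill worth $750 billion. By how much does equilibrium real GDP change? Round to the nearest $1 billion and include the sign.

Expenditure multiplier = 1/(1 − MPC) = 1/(1 − 0.463) = 1/0.537 ≈ 1.862.
ΔY = k × ΔG = (+$750 billion) / 0.537 ≈ +$1,397 billion.

+$1,397 billion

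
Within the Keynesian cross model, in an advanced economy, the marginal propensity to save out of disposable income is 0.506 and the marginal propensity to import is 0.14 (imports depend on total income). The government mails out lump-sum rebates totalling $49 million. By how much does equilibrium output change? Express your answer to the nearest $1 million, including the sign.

+$37 million

MPC = 1 − MPS = 1 − 0.506 = 0.494.
A lump-sum tax change of −$49 million shifts disposable income by +$49 million; first-round consumption changes by −c × ΔT = −0.494 × (−$49 million) = +$24.206 million.
Expenditure multiplier = 1/(1 − c + m) = 1/(1 − 0.494 + 0.14) = 1/0.646 ≈ 1.548.
The tax multiplier is −c × k ≈ −0.765, so ΔY = k × (−c·ΔT) = (+$24.206 million) / 0.646 ≈ +$37 million.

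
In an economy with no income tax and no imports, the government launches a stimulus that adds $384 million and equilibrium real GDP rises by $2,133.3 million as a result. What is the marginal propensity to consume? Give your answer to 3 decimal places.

0.820

Implied spending multiplier k = ΔY/ΔG = 2,133.3/384 ≈ 5.5555.
Since k = 1/(1 − MPC), MPC = 1 − 1/k = 1 − ΔG/ΔY = 1 − 384/2,133.3 ≈ 0.820.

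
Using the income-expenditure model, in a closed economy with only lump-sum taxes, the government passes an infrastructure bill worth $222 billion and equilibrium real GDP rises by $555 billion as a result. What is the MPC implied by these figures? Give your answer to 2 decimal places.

0.60

Implied spending multiplier k = ΔY/ΔG = 555/222 = 2.5.
Since k = 1/(1 − MPC), MPC = 1 − 1/k = 1 − ΔG/ΔY = 1 − 222/555 = 0.60.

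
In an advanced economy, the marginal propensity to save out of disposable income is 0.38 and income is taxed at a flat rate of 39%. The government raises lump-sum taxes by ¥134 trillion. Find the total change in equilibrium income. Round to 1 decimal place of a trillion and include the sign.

MPC = 1 − MPS = 1 − 0.38 = 0.62.
A lump-sum tax change of +¥134 trillion shifts disposable income by −¥134 trillion; first-round consumption changes by −c × ΔT = −0.62 × (+¥134 trillion) = −¥83.08 trillion.
Expenditure multiplier = 1/(1 − c(1−t)) = 1/(1 − 0.62×0.61) = 1/0.6218 ≈ 1.608.
The tax multiplier is −c × k ≈ −0.997, so ΔY = k × (−c·ΔT) = (−¥83.08 trillion) / 0.6218 ≈ −¥133.6 trillion.

−¥133.6 trillion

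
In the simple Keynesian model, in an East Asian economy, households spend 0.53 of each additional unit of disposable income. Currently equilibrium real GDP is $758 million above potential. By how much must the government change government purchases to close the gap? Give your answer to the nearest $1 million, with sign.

Spending multiplier = 1/(1 − MPC) = 1/(1 − 0.53) = 1/0.47 ≈ 2.128.
Need ΔY = −$758 million, so ΔG = ΔY/k = (−$758 million) × 0.47 ≈ −$356 million.
The government should cut government purchases by $356 million.

−$356 million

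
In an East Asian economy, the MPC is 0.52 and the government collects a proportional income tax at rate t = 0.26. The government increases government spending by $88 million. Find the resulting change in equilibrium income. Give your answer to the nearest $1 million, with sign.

+$143 million

Government-spending multiplier = 1/(1 − c(1−t)) = 1/(1 − 0.52×0.74) = 1/0.6152 ≈ 1.625.
ΔY = k × ΔG = (+$88 million) / 0.6152 ≈ +$143 million.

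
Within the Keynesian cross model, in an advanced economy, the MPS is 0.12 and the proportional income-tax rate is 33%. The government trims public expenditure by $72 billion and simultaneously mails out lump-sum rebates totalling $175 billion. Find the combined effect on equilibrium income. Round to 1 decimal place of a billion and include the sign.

+$199.8 billion

MPC = 1 − MPS = 1 − 0.12 = 0.88.
Expenditure multiplier = 1/(1 − c(1−t)) = 1/(1 − 0.88×0.67) = 1/0.4104 ≈ 2.437.
ΔG contributes k·ΔG = (−$72 billion) / 0.4104 ≈ −$175.4 billion.
ΔT of −$175 billion changes first-round spending by −c·ΔT = +$154 billion, contributing k·(−c·ΔT) = (+$154 billion) / 0.4104 ≈ +$375.2 billion.
Net ΔY = k(ΔG − c·ΔT) = (+$82 billion) / 0.4104 ≈ +$199.8 billion.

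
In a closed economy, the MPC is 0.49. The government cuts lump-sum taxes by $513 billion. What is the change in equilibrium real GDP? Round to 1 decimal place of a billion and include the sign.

+$492.9 billion

A lump-sum tax change of −$513 billion shifts disposable income by +$513 billion; first-round consumption changes by −c × ΔT = −0.49 × (−$513 billion) = +$251.37 billion.
Expenditure multiplier = 1/(1 − MPC) = 1/(1 − 0.49) = 1/0.51 ≈ 1.961.
The tax multiplier is −c × k ≈ −0.961, so ΔY = k × (−c·ΔT) = (+$251.37 billion) / 0.51 ≈ +$492.9 billion.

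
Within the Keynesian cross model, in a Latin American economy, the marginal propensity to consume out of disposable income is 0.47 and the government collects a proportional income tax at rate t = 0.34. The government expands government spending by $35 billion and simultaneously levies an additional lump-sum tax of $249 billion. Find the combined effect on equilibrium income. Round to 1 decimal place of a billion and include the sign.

−$118.9 billion

Expenditure multiplier = 1/(1 − c(1−t)) = 1/(1 − 0.47×0.66) = 1/0.6898 ≈ 1.45.
ΔG contributes k·ΔG = (+$35 billion) / 0.6898 ≈ +$50.7 billion.
ΔT of +$249 billion changes first-round spending by −c·ΔT = −$117.03 billion, contributing k·(−c·ΔT) = (−$117.03 billion) / 0.6898 ≈ −$169.7 billion.
Net ΔY = k(ΔG − c·ΔT) = (−$82.03 billion) / 0.6898 ≈ −$118.9 billion.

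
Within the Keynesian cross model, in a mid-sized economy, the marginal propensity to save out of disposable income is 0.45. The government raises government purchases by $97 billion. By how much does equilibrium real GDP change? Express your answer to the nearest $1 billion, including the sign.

+$216 billion

MPC = 1 − MPS = 1 − 0.45 = 0.55.
Expenditure multiplier = 1/(1 − MPC) = 1/(1 − 0.55) = 1/0.45 ≈ 2.222.
ΔY = k × ΔG = (+$97 billion) / 0.45 ≈ +$216 billion.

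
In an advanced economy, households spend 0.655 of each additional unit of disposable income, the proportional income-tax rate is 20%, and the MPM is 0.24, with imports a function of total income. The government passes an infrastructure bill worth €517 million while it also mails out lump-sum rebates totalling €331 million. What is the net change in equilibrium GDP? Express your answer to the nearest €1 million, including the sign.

+€1,025 million

Expenditure multiplier = 1/(1 − c(1−t) + m) = 1/(1 − 0.655×0.8 + 0.24) = 1/0.716 ≈ 1.397.
ΔG contributes k·ΔG = (+€517 million) / 0.716 ≈ +€722.1 million.
ΔT of −€331 million changes first-round spending by −c·ΔT = +€216.805 million, contributing k·(−c·ΔT) = (+€216.805 million) / 0.716 ≈ +€302.8 million.
Net ΔY = k(ΔG − c·ΔT) = (+€733.805 million) / 0.716 ≈ +€1,025 million.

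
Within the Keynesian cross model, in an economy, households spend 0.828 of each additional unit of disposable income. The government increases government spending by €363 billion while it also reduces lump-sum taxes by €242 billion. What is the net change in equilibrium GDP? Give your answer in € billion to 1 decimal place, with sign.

Expenditure multiplier = 1/(1 − MPC) = 1/(1 − 0.828) = 1/0.172 ≈ 5.814.
ΔG contributes k·ΔG = (+€363 billion) / 0.172 ≈ +€2,110.5 billion.
ΔT of −€242 billion changes first-round spending by −c·ΔT = +€200.376 billion, contributing k·(−c·ΔT) = (+€200.376 billion) / 0.172 ≈ +€1,165 billion.
Net ΔY = k(ΔG − c·ΔT) = (+€563.376 billion) / 0.172 ≈ +€3,275.4 billion.

+€3,275.4 billion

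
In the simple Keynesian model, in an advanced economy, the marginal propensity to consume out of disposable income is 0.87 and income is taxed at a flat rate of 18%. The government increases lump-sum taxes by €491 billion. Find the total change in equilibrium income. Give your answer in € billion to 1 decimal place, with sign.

−€1,490.5 billion

A lump-sum tax change of +€491 billion shifts disposable income by −€491 billion; first-round consumption changes by −c × ΔT = −0.87 × (+€491 billion) = −€427.17 billion.
Expenditure multiplier = 1/(1 − c(1−t)) = 1/(1 − 0.87×0.82) = 1/0.2866 ≈ 3.489.
The tax multiplier is −c × k ≈ −3.036, so ΔY = k × (−c·ΔT) = (−€427.17 billion) / 0.2866 ≈ −€1,490.5 billion.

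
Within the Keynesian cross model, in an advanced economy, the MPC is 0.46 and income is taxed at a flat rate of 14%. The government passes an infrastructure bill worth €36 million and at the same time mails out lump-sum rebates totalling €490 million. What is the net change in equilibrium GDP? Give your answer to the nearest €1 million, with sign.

Expenditure multiplier = 1/(1 − c(1−t)) = 1/(1 − 0.46×0.86) = 1/0.6044 ≈ 1.655.
ΔG contributes k·ΔG = (+€36 million) / 0.6044 ≈ +€59.6 million.
ΔT of −€490 million changes first-round spending by −c·ΔT = +€225.4 million, contributing k·(−c·ΔT) = (+€225.4 million) / 0.6044 ≈ +€372.9 million.
Net ΔY = k(ΔG − c·ΔT) = (+€261.4 million) / 0.6044 ≈ +€432 million.

+€432 million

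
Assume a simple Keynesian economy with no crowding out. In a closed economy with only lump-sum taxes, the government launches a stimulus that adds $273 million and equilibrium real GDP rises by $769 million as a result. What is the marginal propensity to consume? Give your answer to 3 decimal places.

0.645

Implied spending multiplier k = ΔY/ΔG = 769/273 ≈ 2.8168.
Since k = 1/(1 − MPC), MPC = 1 − 1/k = 1 − ΔG/ΔY = 1 − 273/769 ≈ 0.645.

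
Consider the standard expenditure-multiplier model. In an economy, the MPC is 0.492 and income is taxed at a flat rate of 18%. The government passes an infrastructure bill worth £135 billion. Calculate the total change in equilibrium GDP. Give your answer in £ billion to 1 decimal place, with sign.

Expenditure multiplier = 1/(1 − c(1−t)) = 1/(1 − 0.492×0.82) = 1/0.59656 ≈ 1.676.
ΔY = k × ΔG = (+£135 billion) / 0.59656 ≈ +£226.3 billion.

+£226.3 billion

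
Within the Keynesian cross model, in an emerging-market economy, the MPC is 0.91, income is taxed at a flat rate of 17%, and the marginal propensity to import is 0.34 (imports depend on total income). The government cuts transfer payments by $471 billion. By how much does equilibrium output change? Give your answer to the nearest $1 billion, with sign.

The transfer change shifts disposable income by −$471 billion, so first-round consumption changes by c·ΔTR = 0.91 × (−$471 billion) = −$428.61 billion.
Expenditure multiplier = 1/(1 − c(1−t) + m) = 1/(1 − 0.91×0.83 + 0.34) = 1/0.5847 ≈ 1.71.
The transfer multiplier is c × k ≈ 1.556, so ΔY = k × (c·ΔTR) = (−$428.61 billion) / 0.5847 ≈ −$733 billion.

−$733 billion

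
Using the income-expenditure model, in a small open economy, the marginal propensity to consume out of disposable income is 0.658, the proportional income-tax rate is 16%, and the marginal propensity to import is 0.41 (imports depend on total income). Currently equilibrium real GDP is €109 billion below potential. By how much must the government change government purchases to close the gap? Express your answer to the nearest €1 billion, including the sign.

+€93 billion

Spending multiplier = 1/(1 − c(1−t) + m) = 1/(1 − 0.658×0.84 + 0.41) = 1/0.85728 ≈ 1.166.
Need ΔY = +€109 billion, so ΔG = ΔY/k = (+€109 billion) × 0.85728 ≈ +€93 billion.
The government should increase government purchases by €93 billion.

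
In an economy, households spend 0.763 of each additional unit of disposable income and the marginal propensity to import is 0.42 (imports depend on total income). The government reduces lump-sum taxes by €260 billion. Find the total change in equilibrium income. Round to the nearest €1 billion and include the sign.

+€302 billion

A lump-sum tax change of −€260 billion shifts disposable income by +€260 billion; first-round consumption changes by −c × ΔT = −0.763 × (−€260 billion) = +€198.38 billion.
Expenditure multiplier = 1/(1 − c + m) = 1/(1 − 0.763 + 0.42) = 1/0.657 ≈ 1.522.
The tax multiplier is −c × k ≈ −1.161, so ΔY = k × (−c·ΔT) = (+€198.38 billion) / 0.657 ≈ +€302 billion.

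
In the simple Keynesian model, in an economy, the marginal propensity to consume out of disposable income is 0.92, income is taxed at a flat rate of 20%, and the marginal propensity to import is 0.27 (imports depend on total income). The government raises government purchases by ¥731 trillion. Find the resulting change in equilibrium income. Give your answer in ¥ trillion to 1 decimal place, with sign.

+¥1,368.9 trillion

Spending multiplier = 1/(1 − c(1−t) + m) = 1/(1 − 0.92×0.8 + 0.27) = 1/0.534 ≈ 1.873.
ΔY = k × ΔG = (+¥731 trillion) / 0.534 ≈ +¥1,368.9 trillion.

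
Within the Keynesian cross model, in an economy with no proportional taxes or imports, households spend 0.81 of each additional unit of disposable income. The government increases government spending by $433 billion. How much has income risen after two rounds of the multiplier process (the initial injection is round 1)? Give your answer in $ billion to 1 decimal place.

Round 1 adds ΔG = $433 billion; each later round is MPC = 0.81 times the previous.
After 2 rounds: 433 + 350.73 = ΔG·(1 − c^2)/(1 − c) = 433 × (1 − 0.6561)/0.19 ≈ $783.7 billion.

$783.7 billion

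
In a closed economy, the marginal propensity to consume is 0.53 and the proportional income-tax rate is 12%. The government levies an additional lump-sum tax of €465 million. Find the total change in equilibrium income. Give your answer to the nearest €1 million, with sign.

−€462 million

A lump-sum tax change of +€465 million shifts disposable income by −€465 million; first-round consumption changes by −c × ΔT = −0.53 × (+€465 million) = −€246.45 million.
Expenditure multiplier = 1/(1 − c(1−t)) = 1/(1 − 0.53×0.88) = 1/0.5336 ≈ 1.874.
The tax multiplier is −c × k ≈ −0.993, so ΔY = k × (−c·ΔT) = (−€246.45 million) / 0.5336 ≈ −€462 million.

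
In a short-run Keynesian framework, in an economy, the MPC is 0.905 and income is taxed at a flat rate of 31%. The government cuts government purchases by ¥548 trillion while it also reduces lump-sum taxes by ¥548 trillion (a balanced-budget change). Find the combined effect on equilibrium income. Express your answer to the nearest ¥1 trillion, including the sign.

−¥139 trillion

Expenditure multiplier = 1/(1 − c(1−t)) = 1/(1 − 0.905×0.69) = 1/0.37555 ≈ 2.663.
ΔG contributes k·ΔG = (−¥548 trillion) / 0.37555 ≈ −¥1,459.2 trillion.
ΔT of −¥548 trillion changes first-round spending by −c·ΔT = +¥495.94 trillion, contributing k·(−c·ΔT) = (+¥495.94 trillion) / 0.37555 ≈ +¥1,320.6 trillion.
Net ΔY = k(ΔG − c·ΔT) = (−¥52.06 trillion) / 0.37555 ≈ −¥139 trillion.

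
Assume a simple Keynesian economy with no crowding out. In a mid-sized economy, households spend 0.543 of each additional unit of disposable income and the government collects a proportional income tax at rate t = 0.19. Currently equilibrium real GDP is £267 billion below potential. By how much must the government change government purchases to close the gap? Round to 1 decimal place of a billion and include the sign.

Spending multiplier = 1/(1 − c(1−t)) = 1/(1 − 0.543×0.81) = 1/0.56017 ≈ 1.785.
Need ΔY = +£267 billion, so ΔG = ΔY/k = (+£267 billion) × 0.56017 ≈ +£149.6 billion.
The government should increase government purchases by £149.6 billion.

+£149.6 billion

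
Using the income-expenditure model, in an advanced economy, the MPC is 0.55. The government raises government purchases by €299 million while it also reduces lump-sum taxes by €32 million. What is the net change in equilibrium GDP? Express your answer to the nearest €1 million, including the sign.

Expenditure multiplier = 1/(1 − MPC) = 1/(1 − 0.55) = 1/0.45 ≈ 2.222.
ΔG contributes k·ΔG = (+€299 million) / 0.45 ≈ +€664.4 million.
ΔT of −€32 million changes first-round spending by −c·ΔT = +€17.6 million, contributing k·(−c·ΔT) = (+€17.6 million) / 0.45 ≈ +€39.1 million.
Net ΔY = k(ΔG − c·ΔT) = (+€316.6 million) / 0.45 ≈ +€704 million.

+€704 million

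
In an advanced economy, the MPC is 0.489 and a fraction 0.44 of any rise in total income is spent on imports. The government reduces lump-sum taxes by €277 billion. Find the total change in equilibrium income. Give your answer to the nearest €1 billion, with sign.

A lump-sum tax change of −€277 billion shifts disposable income by +€277 billion; first-round consumption changes by −c × ΔT = −0.489 × (−€277 billion) = +€135.453 billion.
Expenditure multiplier = 1/(1 − c + m) = 1/(1 − 0.489 + 0.44) = 1/0.951 ≈ 1.052.
The tax multiplier is −c × k ≈ −0.514, so ΔY = k × (−c·ΔT) = (+€135.453 billion) / 0.951 ≈ +€142 billion.

+€142 billion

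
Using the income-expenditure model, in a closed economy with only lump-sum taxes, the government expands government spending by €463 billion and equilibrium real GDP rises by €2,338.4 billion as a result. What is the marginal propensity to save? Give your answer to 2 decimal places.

Implied spending multiplier k = ΔY/ΔG = 2,338.4/463 ≈ 5.0505.
Since k = 1/(1 − MPC), MPC = 1 − 1/k = 1 − ΔG/ΔY = 1 − 463/2,338.4 ≈ 0.80.
MPS = 1 − MPC = 0.20.

0.20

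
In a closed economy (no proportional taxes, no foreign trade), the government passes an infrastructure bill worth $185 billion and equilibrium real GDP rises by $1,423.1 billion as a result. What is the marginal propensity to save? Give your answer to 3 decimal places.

Implied spending multiplier k = ΔY/ΔG = 1,423.1/185 ≈ 7.6924.
Since k = 1/(1 − MPC), MPC = 1 − 1/k = 1 − ΔG/ΔY = 1 − 185/1,423.1 ≈ 0.870.
MPS = 1 − MPC = 0.130.

0.130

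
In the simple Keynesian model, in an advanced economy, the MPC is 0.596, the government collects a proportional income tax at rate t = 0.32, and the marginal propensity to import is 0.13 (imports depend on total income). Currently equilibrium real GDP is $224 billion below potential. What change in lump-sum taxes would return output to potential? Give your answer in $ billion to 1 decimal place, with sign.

−$272.4 billion

Spending multiplier = 1/(1 − c(1−t) + m) = 1/(1 − 0.596×0.68 + 0.13) = 1/0.72472 ≈ 1.38.
Tax multiplier = −c·k = −0.596/0.72472 ≈ −0.822. Need ΔY = +$224 billion, so ΔT = ΔY/(−c·k) = −(+$224 billion) × 0.72472 / 0.596 ≈ −$272.4 billion.
The government should cut lump-sum taxes by $272.4 billion.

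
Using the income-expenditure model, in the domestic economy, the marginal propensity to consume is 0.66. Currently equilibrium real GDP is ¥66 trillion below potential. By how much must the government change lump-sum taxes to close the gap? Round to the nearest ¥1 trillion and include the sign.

Spending multiplier = 1/(1 − MPC) = 1/(1 − 0.66) = 1/0.34 ≈ 2.941.
Tax multiplier = −c·k = −0.66/0.34 ≈ −1.941. Need ΔY = +¥66 trillion, so ΔT = ΔY/(−c·k) = −(+¥66 trillion) × 0.34 / 0.66 = −¥34 trillion.
The government should cut lump-sum taxes by ¥34 trillion.

−¥34 trillion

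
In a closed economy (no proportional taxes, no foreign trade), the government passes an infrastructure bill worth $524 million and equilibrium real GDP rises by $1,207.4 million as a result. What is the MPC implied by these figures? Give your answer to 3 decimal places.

Implied spending multiplier k = ΔY/ΔG = 1,207.4/524 ≈ 2.3042.
Since k = 1/(1 − MPC), MPC = 1 − 1/k = 1 − ΔG/ΔY = 1 − 524/1,207.4 ≈ 0.566.

0.566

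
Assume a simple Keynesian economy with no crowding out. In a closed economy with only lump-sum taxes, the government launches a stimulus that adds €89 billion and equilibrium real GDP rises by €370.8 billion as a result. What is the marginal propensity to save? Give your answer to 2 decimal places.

Implied spending multiplier k = ΔY/ΔG = 370.8/89 ≈ 4.1663.
Since k = 1/(1 − MPC), MPC = 1 − 1/k = 1 − ΔG/ΔY = 1 − 89/370.8 ≈ 0.76.
MPS = 1 − MPC = 0.24.

0.24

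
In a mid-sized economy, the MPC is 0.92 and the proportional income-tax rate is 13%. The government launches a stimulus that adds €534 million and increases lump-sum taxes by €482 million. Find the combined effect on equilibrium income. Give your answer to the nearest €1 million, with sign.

+€454 million

Expenditure multiplier = 1/(1 − c(1−t)) = 1/(1 − 0.92×0.87) = 1/0.1996 ≈ 5.01.
ΔG contributes k·ΔG = (+€534 million) / 0.1996 ≈ +€2,675.4 million.
ΔT of +€482 million changes first-round spending by −c·ΔT = −€443.44 million, contributing k·(−c·ΔT) = (−€443.44 million) / 0.1996 ≈ −€2,221.6 million.
Net ΔY = k(ΔG − c·ΔT) = (+€90.56 million) / 0.1996 ≈ +€454 million.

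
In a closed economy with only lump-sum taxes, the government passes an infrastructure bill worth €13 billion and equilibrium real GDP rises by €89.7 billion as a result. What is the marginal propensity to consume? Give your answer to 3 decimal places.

0.855

Implied spending multiplier k = ΔY/ΔG = 89.7/13 = 6.9.
Since k = 1/(1 − MPC), MPC = 1 − 1/k = 1 − ΔG/ΔY = 1 − 13/89.7 ≈ 0.855.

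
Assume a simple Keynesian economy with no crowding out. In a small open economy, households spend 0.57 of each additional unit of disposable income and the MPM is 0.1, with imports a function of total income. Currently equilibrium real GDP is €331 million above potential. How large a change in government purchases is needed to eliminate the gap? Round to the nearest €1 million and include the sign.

−€175 million

Spending multiplier = 1/(1 − c + m) = 1/(1 − 0.57 + 0.1) = 1/0.53 ≈ 1.887.
Need ΔY = −€331 million, so ΔG = ΔY/k = (−€331 million) × 0.53 ≈ −€175 million.
The government should cut government purchases by €175 million.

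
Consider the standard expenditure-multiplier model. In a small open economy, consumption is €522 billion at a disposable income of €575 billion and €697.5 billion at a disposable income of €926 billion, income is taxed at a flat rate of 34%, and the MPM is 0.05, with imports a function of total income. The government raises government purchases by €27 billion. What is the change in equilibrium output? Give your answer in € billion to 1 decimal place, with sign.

MPC = ΔC/ΔYd = (697.5 − 522)/(926 − 575) = 175.5/351 = 0.5.
Government-spending multiplier = 1/(1 − c(1−t) + m) = 1/(1 − 0.5×0.66 + 0.05) = 1/0.72 ≈ 1.389.
ΔY = k × ΔG = (+€27 billion) / 0.72 = +€37.5 billion.

+€37.5 billion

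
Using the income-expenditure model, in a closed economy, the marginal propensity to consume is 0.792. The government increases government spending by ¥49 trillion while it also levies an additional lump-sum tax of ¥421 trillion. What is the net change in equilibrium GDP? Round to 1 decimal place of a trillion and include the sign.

Expenditure multiplier = 1/(1 − MPC) = 1/(1 − 0.792) = 1/0.208 ≈ 4.808.
ΔG contributes k·ΔG = (+¥49 trillion) / 0.208 ≈ +¥235.6 trillion.
ΔT of +¥421 trillion changes first-round spending by −c·ΔT = −¥333.432 trillion, contributing k·(−c·ΔT) = (−¥333.432 trillion) / 0.208 ≈ −¥1,603 trillion.
Net ΔY = k(ΔG − c·ΔT) = (−¥284.432 trillion) / 0.208 ≈ −¥1,367.5 trillion.

−¥1,367.5 trillion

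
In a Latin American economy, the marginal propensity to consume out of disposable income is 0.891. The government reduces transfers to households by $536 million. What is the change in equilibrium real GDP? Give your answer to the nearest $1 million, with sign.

−$4,381 million

The transfer change shifts disposable income by −$536 million, so first-round consumption changes by c·ΔTR = 0.891 × (−$536 million) = −$477.576 million.
Expenditure multiplier = 1/(1 − MPC) = 1/(1 − 0.891) = 1/0.109 ≈ 9.174.
The transfer multiplier is c × k ≈ 8.174, so ΔY = k × (c·ΔTR) = (−$477.576 million) / 0.109 ≈ −$4,381 million.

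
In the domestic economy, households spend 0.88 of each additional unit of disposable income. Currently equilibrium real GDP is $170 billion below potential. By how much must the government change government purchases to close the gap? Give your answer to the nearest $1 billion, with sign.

+$20 billion

Spending multiplier = 1/(1 − MPC) = 1/(1 − 0.88) = 1/0.12 ≈ 8.333.
Need ΔY = +$170 billion, so ΔG = ΔY/k = (+$170 billion) × 0.12 ≈ +$20 billion.
The government should increase government purchases by $20 billion.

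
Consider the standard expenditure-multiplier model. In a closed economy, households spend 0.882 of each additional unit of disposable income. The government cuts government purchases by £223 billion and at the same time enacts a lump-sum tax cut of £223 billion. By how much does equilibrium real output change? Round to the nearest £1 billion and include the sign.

Expenditure multiplier = 1/(1 − MPC) = 1/(1 − 0.882) = 1/0.118 ≈ 8.475.
ΔG contributes k·ΔG = (−£223 billion) / 0.118 ≈ −£1,889.8 billion.
ΔT of −£223 billion changes first-round spending by −c·ΔT = +£196.686 billion, contributing k·(−c·ΔT) = (+£196.686 billion) / 0.118 ≈ +£1,666.8 billion.
With ΔG = ΔT and no other leakages, the balanced-budget multiplier is 1, so ΔY = ΔG = −£223 billion.

−£223 billion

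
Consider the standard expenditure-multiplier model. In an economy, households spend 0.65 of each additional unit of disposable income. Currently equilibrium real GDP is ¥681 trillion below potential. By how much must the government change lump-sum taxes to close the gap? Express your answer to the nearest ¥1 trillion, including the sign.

−¥367 trillion

Spending multiplier = 1/(1 − MPC) = 1/(1 − 0.65) = 1/0.35 ≈ 2.857.
Tax multiplier = −c·k = −0.65/0.35 ≈ −1.857. Need ΔY = +¥681 trillion, so ΔT = ΔY/(−c·k) = −(+¥681 trillion) × 0.35 / 0.65 ≈ −¥367 trillion.
The government should cut lump-sum taxes by ¥367 trillion.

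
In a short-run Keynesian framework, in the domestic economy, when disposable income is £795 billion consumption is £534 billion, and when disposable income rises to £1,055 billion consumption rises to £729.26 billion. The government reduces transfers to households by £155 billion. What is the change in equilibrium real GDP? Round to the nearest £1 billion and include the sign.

MPC = ΔC/ΔYd = (729.26 − 534)/(1,055 − 795) = 195.26/260 = 0.751.
The transfer change shifts disposable income by −£155 billion, so first-round consumption changes by c·ΔTR = 0.751 × (−£155 billion) = −£116.405 billion.
Expenditure multiplier = 1/(1 − MPC) = 1/(1 − 0.751) = 1/0.249 ≈ 4.016.
The transfer multiplier is c × k ≈ 3.016, so ΔY = k × (c·ΔTR) = (−£116.405 billion) / 0.249 ≈ −£467 billion.

−£467 billion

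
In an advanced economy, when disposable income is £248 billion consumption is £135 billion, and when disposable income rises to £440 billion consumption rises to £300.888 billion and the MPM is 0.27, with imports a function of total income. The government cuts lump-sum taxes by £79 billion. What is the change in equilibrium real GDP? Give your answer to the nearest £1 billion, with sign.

+£168 billion

MPC = ΔC/ΔYd = (300.888 − 135)/(440 − 248) = 165.888/192 = 0.864.
A lump-sum tax change of −£79 billion shifts disposable income by +£79 billion; first-round consumption changes by −c × ΔT = −0.864 × (−£79 billion) = +£68.256 billion.
Expenditure multiplier = 1/(1 − c + m) = 1/(1 − 0.864 + 0.27) = 1/0.406 ≈ 2.463.
The tax multiplier is −c × k ≈ −2.128, so ΔY = k × (−c·ΔT) = (+£68.256 billion) / 0.406 ≈ +£168 billion.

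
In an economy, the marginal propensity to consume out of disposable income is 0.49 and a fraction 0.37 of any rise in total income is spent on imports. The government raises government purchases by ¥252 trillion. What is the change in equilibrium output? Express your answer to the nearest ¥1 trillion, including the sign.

+¥286 trillion

Government-spending multiplier = 1/(1 − c + m) = 1/(1 − 0.49 + 0.37) = 1/0.88 ≈ 1.136.
ΔY = k × ΔG = (+¥252 trillion) / 0.88 ≈ +¥286 trillion.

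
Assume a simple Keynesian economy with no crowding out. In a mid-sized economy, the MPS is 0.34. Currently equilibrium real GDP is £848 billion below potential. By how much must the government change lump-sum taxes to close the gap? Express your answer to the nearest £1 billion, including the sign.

−£437 billion

MPC = 1 − MPS = 1 − 0.34 = 0.66.
Spending multiplier = 1/(1 − MPC) = 1/(1 − 0.66) = 1/0.34 ≈ 2.941.
Tax multiplier = −c·k = −0.66/0.34 ≈ −1.941. Need ΔY = +£848 billion, so ΔT = ΔY/(−c·k) = −(+£848 billion) × 0.34 / 0.66 ≈ −£437 billion.
The government should cut lump-sum taxes by £437 billion.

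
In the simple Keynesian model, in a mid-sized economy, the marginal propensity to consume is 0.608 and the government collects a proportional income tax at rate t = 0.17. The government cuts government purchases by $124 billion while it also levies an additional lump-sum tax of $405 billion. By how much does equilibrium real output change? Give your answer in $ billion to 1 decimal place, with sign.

Expenditure multiplier = 1/(1 − c(1−t)) = 1/(1 − 0.608×0.83) = 1/0.49536 ≈ 2.019.
ΔG contributes k·ΔG = (−$124 billion) / 0.49536 ≈ −$250.3 billion.
ΔT of +$405 billion changes first-round spending by −c·ΔT = −$246.24 billion, contributing k·(−c·ΔT) = (−$246.24 billion) / 0.49536 ≈ −$497.1 billion.
Net ΔY = k(ΔG − c·ΔT) = (−$370.24 billion) / 0.49536 ≈ −$747.4 billion.

−$747.4 billion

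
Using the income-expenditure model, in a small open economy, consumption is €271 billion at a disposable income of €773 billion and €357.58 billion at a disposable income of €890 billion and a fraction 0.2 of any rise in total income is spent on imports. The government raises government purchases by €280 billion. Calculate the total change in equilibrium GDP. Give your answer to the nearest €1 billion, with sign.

MPC = ΔC/ΔYd = (357.58 − 271)/(890 − 773) = 86.58/117 = 0.74.
Government-spending multiplier = 1/(1 − c + m) = 1/(1 − 0.74 + 0.2) = 1/0.46 ≈ 2.174.
ΔY = k × ΔG = (+€280 billion) / 0.46 ≈ +€609 billion.

+€609 billion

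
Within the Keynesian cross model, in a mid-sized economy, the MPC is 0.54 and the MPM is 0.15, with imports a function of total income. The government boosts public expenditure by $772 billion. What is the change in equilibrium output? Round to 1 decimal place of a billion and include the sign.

+$1,265.6 billion

Expenditure multiplier = 1/(1 − c + m) = 1/(1 − 0.54 + 0.15) = 1/0.61 ≈ 1.639.
ΔY = k × ΔG = (+$772 billion) / 0.61 ≈ +$1,265.6 billion.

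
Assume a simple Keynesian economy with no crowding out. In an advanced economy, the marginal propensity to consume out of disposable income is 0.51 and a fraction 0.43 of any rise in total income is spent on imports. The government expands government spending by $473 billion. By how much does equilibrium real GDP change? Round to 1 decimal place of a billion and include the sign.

Spending multiplier = 1/(1 − c + m) = 1/(1 − 0.51 + 0.43) = 1/0.92 ≈ 1.087.
ΔY = k × ΔG = (+$473 billion) / 0.92 ≈ +$514.1 billion.

+$514.1 billion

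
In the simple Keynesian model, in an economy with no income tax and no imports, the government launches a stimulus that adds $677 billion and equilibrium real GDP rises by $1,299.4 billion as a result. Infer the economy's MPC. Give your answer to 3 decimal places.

Implied spending multiplier k = ΔY/ΔG = 1,299.4/677 ≈ 1.9194.
Since k = 1/(1 − MPC), MPC = 1 − 1/k = 1 − ΔG/ΔY = 1 − 677/1,299.4 ≈ 0.479.

0.479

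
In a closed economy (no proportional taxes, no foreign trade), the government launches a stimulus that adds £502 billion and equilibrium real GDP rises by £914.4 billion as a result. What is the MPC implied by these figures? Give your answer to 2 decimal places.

0.45

Implied spending multiplier k = ΔY/ΔG = 914.4/502 ≈ 1.8215.
Since k = 1/(1 − MPC), MPC = 1 − 1/k = 1 − ΔG/ΔY = 1 − 502/914.4 ≈ 0.45.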